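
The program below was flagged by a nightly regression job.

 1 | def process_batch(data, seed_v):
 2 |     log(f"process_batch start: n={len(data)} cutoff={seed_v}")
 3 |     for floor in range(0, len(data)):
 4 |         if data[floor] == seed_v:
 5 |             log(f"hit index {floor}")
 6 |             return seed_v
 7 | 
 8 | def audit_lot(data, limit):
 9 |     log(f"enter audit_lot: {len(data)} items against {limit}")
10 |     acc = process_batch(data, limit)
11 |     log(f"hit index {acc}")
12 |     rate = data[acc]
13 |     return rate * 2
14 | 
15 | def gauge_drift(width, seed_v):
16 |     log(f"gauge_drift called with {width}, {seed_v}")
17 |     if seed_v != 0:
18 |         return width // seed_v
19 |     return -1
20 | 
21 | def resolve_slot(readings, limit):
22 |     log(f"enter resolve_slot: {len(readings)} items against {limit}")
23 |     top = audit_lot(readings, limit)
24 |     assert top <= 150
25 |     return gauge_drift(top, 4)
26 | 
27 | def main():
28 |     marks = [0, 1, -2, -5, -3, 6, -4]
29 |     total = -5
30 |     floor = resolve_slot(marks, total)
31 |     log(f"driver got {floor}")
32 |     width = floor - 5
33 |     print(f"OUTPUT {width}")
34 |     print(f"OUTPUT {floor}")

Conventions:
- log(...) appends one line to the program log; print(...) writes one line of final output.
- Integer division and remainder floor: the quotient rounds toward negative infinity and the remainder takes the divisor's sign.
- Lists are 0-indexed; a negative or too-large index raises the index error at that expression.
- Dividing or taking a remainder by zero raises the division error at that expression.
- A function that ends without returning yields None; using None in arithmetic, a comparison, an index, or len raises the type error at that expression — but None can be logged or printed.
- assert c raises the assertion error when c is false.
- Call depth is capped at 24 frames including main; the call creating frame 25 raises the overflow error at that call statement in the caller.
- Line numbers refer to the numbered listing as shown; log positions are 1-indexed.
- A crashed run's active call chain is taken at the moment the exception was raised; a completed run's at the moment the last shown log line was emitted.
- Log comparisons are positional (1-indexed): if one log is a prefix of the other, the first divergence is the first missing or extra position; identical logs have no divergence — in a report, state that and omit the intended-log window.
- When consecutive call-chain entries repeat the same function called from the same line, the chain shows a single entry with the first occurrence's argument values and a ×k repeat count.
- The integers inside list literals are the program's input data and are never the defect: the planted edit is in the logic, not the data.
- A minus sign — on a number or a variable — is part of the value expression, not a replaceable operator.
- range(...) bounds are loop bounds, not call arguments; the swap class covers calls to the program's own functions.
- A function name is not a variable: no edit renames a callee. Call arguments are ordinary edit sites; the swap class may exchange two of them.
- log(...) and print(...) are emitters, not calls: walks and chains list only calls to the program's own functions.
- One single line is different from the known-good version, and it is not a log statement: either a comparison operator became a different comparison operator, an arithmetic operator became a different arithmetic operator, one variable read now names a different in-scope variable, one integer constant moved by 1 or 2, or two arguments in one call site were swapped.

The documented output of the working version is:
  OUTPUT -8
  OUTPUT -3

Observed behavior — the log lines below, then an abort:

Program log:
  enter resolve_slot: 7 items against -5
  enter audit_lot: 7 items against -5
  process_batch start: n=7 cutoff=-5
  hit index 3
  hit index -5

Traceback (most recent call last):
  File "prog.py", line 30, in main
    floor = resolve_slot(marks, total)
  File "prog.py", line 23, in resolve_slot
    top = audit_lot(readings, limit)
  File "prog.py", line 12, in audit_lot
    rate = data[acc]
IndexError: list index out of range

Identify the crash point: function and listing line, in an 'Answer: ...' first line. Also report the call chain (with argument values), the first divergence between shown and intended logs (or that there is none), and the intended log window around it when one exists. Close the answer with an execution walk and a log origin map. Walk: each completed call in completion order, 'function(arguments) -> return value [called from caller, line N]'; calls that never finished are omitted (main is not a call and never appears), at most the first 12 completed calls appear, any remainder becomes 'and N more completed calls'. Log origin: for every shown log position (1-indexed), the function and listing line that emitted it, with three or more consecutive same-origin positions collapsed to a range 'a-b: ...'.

Answer: the error was raised in audit_lot, line 12.
Key observation: Everything matches until log position 5, which reads 'hit index -5' in place of 'hit index 3'.
Call chain: main -> resolve_slot([0, 1, -2, -5, -3, 6, -4], -5) (called at line 30) -> audit_lot([0, 1, -2, -5, -3, 6, -4], -5) (called at line 23).
First divergence: at position 5 the run shows 'hit index -5' where the working version logs 'hit index 3'.
Intended log window:
  3: process_batch start: n=7 cutoff=-5
  4: hit index 3
  5: hit index 3
  6: gauge_drift called with -10, 4
Execution walk:
  process_batch([0, 1, -2, -5, -3, 6, -4], -5) -> -5  [called from audit_lot, line 10]
Log origins:
  1 — resolve_slot, line 22
  2 — audit_lot, line 9
  3 — process_batch, line 2
  4 — process_batch, line 5
  5 — audit_lot, line 11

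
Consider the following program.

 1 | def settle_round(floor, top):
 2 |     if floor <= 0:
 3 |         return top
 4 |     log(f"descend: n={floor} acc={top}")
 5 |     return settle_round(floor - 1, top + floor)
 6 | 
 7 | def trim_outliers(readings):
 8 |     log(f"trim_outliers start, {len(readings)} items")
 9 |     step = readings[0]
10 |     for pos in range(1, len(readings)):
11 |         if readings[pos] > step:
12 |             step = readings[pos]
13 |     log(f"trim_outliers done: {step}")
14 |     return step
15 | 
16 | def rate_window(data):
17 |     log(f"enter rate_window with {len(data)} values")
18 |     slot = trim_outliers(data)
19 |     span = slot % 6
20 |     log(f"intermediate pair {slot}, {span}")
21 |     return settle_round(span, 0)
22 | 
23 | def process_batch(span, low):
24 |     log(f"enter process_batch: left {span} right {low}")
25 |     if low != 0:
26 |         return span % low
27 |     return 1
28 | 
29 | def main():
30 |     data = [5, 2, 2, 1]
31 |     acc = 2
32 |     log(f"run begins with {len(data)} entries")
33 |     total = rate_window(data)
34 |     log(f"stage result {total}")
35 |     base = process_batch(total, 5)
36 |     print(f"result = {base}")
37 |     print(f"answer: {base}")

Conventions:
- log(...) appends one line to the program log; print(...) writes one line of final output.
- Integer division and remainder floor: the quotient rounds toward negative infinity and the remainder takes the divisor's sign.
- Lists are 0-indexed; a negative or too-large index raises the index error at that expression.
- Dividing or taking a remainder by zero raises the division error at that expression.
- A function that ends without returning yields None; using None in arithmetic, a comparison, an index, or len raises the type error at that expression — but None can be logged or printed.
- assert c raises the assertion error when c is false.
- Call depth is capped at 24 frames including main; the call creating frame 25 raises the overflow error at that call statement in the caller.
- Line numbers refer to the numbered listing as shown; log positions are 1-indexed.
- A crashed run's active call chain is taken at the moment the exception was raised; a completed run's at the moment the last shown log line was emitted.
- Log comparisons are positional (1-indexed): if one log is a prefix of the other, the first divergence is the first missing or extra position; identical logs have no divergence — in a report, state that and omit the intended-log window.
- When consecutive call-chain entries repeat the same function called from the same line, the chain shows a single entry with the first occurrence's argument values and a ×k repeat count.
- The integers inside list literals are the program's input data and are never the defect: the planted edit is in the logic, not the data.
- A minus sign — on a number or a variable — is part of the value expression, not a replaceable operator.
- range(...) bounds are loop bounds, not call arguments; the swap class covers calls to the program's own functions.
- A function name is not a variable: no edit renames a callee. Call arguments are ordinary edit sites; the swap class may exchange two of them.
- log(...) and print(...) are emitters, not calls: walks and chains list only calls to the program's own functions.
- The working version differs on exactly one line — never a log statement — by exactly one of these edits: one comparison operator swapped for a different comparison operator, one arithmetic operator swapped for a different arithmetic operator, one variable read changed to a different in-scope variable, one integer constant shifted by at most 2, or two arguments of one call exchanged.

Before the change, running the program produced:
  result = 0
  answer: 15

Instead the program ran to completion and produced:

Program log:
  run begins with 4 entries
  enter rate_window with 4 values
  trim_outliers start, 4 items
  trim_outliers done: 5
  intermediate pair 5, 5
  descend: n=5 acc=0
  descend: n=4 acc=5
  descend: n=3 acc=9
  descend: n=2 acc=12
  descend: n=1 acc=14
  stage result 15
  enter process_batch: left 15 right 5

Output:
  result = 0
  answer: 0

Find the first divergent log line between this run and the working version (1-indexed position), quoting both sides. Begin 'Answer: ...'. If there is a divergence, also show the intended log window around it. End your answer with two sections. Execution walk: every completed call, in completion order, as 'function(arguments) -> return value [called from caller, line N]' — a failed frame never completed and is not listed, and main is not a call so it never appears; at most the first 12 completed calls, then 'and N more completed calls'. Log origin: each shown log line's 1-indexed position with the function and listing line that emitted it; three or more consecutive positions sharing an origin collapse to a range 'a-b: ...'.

Answer: none (the log streams are identical).
Execution walk:
  trim_outliers([5, 2, 2, 1]) -> 5  [called from rate_window, line 18]
  settle_round(0, 15) -> 15  [called from settle_round, line 5]
  settle_round(1, 14) -> 15  [called from settle_round, line 5]
  settle_round(2, 12) -> 15  [called from settle_round, line 5]
  settle_round(3, 9) -> 15  [called from settle_round, line 5]
  settle_round(4, 5) -> 15  [called from settle_round, line 5]
  settle_round(5, 0) -> 15  [called from rate_window, line 21]
  rate_window([5, 2, 2, 1]) -> 15  [called from main, line 33]
  process_batch(15, 5) -> 0  [called from main, line 35]
Log origin:
  1: logged in main at line 32
  2: logged in rate_window at line 17
  3: logged in trim_outliers at line 8
  4: logged in trim_outliers at line 13
  5: logged in rate_window at line 20
  6-10: logged in settle_round at line 4
  11: logged in main at line 34
  12: logged in process_batch at line 24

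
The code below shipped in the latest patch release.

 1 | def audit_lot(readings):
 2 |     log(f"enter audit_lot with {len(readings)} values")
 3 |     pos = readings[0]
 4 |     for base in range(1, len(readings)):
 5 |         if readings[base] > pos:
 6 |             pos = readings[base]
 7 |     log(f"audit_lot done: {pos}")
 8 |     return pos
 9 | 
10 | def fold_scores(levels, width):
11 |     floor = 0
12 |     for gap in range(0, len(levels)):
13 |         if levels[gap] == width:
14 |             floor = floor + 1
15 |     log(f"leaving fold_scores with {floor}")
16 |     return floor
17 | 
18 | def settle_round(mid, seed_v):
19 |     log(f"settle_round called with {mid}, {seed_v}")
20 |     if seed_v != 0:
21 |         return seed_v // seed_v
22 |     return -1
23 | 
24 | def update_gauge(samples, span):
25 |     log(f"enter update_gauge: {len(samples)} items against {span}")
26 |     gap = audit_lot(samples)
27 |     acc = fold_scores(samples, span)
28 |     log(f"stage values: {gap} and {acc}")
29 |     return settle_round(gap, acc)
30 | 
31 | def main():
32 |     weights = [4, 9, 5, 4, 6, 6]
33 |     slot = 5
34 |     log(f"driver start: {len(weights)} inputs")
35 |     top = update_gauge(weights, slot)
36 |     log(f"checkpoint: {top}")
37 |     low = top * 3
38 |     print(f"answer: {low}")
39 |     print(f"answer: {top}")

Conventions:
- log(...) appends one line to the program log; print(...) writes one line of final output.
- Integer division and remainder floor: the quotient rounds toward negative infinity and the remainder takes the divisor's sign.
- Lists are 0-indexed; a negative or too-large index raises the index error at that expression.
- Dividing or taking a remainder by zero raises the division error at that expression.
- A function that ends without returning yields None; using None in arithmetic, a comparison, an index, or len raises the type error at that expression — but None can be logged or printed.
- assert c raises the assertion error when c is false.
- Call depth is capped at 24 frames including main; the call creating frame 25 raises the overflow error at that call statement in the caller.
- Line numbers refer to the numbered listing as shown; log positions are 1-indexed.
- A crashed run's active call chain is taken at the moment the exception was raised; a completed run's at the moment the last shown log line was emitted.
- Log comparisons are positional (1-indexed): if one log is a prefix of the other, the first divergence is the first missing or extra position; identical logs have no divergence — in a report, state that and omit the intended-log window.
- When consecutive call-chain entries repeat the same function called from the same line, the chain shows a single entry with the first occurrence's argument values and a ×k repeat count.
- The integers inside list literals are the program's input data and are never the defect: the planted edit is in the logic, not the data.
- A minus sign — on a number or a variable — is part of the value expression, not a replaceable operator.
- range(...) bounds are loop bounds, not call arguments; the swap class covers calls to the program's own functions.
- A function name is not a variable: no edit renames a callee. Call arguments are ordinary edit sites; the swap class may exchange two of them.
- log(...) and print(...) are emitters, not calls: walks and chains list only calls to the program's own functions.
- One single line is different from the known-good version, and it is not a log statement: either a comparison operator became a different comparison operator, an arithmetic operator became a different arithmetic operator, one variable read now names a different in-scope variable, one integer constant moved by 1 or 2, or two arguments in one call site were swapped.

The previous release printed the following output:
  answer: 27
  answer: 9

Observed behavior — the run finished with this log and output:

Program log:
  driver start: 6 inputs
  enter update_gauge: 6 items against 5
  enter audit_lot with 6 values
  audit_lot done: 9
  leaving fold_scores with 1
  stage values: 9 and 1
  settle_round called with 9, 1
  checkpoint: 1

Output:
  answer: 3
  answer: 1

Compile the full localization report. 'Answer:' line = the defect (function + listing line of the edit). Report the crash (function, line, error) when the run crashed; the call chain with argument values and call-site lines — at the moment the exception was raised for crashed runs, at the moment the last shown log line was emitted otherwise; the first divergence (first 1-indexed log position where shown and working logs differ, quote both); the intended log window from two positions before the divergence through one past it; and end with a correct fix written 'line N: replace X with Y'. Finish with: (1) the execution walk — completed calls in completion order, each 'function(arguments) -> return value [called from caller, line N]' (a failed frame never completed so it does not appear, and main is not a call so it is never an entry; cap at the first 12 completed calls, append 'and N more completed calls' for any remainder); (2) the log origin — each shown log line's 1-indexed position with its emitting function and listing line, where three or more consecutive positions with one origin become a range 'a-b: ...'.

Answer: the defect is in settle_round at line 21.
The tell: At log position 8 the runs split — shown 'checkpoint: 1', but the working version logs 'checkpoint: 9'.
Call chain: main.
First divergence: position 8; shown 'checkpoint: 1' vs intended 'checkpoint: 9'.
Intended log window:
  6: stage values: 9 and 1
  7: settle_round called with 9, 1
  8: checkpoint: 9
Execution walk:
  audit_lot([4, 9, 5, 4, 6, 6]) -> 9  [called from update_gauge, line 26]
  fold_scores([4, 9, 5, 4, 6, 6], 5) -> 1  [called from update_gauge, line 27]
  settle_round(9, 1) -> 1  [called from update_gauge, line 29]
  update_gauge([4, 9, 5, 4, 6, 6], 5) -> 1  [called from main, line 35]
Log origin:
  1: emitted by main (line 34)
  2: emitted by update_gauge (line 25)
  3: emitted by audit_lot (line 2)
  4: emitted by audit_lot (line 7)
  5: emitted by fold_scores (line 15)
  6: emitted by update_gauge (line 28)
  7: emitted by settle_round (line 19)
  8: emitted by main (line 36)
A correct fix: line 21: replace `seed_v // seed_v` with `mid // seed_v`.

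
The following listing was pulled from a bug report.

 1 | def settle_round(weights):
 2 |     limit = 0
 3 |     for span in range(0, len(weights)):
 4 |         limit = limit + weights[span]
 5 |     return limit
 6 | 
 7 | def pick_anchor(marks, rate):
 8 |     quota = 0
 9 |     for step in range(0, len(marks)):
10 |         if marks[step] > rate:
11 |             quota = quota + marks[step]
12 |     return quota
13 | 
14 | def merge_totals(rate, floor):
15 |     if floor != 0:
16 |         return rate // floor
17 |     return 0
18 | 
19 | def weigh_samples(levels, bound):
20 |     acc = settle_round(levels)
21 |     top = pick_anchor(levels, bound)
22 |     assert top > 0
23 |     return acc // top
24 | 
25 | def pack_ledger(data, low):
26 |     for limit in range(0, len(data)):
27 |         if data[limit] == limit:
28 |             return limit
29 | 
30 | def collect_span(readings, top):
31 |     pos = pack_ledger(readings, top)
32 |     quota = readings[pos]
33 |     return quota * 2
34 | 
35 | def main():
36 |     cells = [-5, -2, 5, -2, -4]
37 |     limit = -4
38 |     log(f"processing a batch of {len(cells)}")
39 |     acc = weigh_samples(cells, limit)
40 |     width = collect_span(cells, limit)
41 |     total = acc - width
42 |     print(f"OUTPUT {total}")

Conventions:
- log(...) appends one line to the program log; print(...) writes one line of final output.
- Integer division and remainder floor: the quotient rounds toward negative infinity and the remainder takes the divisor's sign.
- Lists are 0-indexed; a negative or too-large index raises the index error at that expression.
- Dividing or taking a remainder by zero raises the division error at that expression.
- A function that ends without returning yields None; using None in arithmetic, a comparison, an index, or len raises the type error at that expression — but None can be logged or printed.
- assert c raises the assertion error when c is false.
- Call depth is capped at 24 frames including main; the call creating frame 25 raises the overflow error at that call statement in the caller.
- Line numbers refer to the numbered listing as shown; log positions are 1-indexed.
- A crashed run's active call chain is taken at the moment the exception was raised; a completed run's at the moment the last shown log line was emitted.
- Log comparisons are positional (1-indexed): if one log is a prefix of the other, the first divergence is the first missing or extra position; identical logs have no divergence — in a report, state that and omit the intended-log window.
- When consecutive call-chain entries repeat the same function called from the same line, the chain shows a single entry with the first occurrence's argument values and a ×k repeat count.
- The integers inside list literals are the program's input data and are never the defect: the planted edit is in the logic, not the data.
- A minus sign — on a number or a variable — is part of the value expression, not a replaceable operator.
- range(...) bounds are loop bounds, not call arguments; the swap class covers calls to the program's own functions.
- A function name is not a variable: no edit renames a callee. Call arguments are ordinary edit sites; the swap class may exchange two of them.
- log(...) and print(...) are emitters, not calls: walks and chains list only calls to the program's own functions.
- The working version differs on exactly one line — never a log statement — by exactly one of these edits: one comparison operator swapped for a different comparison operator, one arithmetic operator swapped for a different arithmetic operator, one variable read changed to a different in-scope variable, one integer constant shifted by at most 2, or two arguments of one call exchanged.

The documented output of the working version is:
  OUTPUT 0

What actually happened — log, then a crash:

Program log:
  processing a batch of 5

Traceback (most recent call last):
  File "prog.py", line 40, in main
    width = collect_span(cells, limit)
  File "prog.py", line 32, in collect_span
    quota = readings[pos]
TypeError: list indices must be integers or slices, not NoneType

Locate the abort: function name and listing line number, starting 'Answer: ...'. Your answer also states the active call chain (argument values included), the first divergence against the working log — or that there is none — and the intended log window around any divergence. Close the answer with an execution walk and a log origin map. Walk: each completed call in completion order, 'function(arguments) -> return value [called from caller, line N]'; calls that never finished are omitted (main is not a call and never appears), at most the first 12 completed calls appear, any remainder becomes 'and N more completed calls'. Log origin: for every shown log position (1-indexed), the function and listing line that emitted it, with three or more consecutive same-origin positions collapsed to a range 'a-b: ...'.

Answer: the error was raised in collect_span, line 32.
Key observation: All emitted log lines are correct; the crash alone marks the defect.
Call chain: main -> collect_span([-5, -2, 5, -2, -4], -4) (called at line 40).
First divergence: none (the log streams are identical).
Execution walk:
  settle_round([-5, -2, 5, -2, -4]) -> -8  [called from weigh_samples, line 20]
  pick_anchor([-5, -2, 5, -2, -4], -4) -> 1  [called from weigh_samples, line 21]
  weigh_samples([-5, -2, 5, -2, -4], -4) -> -8  [called from main, line 39]
  pack_ledger([-5, -2, 5, -2, -4], -4) -> None  [called from collect_span, line 31]
Origin of each log line:
  1: logged in main at line 38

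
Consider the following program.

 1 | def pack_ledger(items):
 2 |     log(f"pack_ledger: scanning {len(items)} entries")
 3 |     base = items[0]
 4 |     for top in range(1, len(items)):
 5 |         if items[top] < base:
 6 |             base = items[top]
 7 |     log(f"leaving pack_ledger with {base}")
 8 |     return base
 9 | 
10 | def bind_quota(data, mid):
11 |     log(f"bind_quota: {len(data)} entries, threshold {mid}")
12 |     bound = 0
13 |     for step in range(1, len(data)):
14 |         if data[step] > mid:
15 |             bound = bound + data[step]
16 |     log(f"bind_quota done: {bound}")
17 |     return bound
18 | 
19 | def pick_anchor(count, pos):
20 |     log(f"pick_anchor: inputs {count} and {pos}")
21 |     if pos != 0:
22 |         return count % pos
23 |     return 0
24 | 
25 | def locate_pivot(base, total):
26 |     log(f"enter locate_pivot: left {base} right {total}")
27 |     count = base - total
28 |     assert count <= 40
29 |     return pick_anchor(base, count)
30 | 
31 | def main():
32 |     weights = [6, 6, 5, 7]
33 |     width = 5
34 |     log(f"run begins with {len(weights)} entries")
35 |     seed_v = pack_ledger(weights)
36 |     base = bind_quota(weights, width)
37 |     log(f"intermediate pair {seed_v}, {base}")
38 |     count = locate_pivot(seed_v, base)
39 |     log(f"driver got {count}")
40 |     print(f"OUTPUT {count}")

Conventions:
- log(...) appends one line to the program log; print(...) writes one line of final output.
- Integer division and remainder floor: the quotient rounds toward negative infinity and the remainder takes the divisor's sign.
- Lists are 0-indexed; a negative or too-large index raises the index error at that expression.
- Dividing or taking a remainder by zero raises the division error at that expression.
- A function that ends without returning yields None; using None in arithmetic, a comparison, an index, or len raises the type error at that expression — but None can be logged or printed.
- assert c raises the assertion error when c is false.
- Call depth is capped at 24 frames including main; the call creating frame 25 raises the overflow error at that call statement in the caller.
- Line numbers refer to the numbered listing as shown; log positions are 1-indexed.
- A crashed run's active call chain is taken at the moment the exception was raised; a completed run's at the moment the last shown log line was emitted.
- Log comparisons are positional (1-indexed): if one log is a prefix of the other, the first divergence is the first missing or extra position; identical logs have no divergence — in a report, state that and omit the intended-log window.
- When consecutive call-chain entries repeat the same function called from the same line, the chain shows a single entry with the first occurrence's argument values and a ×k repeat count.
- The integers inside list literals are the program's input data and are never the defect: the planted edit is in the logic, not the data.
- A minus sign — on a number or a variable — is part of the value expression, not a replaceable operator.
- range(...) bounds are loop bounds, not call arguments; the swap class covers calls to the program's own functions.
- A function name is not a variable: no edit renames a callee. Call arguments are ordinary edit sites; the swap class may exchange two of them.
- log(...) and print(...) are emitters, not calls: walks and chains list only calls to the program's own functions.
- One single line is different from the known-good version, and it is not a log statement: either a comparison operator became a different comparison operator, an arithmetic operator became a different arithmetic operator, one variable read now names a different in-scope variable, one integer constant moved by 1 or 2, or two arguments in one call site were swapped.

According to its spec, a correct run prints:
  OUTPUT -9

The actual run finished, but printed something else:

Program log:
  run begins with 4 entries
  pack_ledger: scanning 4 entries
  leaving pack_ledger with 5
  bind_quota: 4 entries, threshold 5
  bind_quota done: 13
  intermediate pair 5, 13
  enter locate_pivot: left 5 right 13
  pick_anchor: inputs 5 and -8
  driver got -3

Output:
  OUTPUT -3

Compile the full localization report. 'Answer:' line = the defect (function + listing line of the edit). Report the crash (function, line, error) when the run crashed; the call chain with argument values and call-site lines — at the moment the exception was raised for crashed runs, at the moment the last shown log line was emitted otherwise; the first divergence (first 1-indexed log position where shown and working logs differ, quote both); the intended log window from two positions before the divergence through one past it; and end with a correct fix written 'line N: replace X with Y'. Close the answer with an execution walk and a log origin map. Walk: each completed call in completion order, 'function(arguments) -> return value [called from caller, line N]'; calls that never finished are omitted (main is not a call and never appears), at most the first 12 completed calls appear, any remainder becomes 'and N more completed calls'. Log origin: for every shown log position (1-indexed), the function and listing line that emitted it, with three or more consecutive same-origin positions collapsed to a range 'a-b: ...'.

Answer: the defect is in bind_quota at line 13.
The tell: The earliest visible damage is log position 5 — 'bind_quota done: 13' rather than the intended 'bind_quota done: 19'.
Call chain: main.
First divergence: position 5 — the shown line 'bind_quota done: 13' should read 'bind_quota done: 19'.
Intended log window:
  3: leaving pack_ledger with 5
  4: bind_quota: 4 entries, threshold 5
  5: bind_quota done: 19
  6: intermediate pair 5, 19
Execution walk:
  pack_ledger([6, 6, 5, 7]) -> 5  [called from main, line 35]
  bind_quota([6, 6, 5, 7], 5) -> 13  [called from main, line 36]
  pick_anchor(5, -8) -> -3  [called from locate_pivot, line 29]
  locate_pivot(5, 13) -> -3  [called from main, line 38]
Log origins:
  1: logged in main at line 34
  2: logged in pack_ledger at line 2
  3: logged in pack_ledger at line 7
  4: logged in bind_quota at line 11
  5: logged in bind_quota at line 16
  6: logged in main at line 37
  7: logged in locate_pivot at line 26
  8: logged in pick_anchor at line 20
  9: logged in main at line 39
A correct fix: line 13: replace `1` with `0`.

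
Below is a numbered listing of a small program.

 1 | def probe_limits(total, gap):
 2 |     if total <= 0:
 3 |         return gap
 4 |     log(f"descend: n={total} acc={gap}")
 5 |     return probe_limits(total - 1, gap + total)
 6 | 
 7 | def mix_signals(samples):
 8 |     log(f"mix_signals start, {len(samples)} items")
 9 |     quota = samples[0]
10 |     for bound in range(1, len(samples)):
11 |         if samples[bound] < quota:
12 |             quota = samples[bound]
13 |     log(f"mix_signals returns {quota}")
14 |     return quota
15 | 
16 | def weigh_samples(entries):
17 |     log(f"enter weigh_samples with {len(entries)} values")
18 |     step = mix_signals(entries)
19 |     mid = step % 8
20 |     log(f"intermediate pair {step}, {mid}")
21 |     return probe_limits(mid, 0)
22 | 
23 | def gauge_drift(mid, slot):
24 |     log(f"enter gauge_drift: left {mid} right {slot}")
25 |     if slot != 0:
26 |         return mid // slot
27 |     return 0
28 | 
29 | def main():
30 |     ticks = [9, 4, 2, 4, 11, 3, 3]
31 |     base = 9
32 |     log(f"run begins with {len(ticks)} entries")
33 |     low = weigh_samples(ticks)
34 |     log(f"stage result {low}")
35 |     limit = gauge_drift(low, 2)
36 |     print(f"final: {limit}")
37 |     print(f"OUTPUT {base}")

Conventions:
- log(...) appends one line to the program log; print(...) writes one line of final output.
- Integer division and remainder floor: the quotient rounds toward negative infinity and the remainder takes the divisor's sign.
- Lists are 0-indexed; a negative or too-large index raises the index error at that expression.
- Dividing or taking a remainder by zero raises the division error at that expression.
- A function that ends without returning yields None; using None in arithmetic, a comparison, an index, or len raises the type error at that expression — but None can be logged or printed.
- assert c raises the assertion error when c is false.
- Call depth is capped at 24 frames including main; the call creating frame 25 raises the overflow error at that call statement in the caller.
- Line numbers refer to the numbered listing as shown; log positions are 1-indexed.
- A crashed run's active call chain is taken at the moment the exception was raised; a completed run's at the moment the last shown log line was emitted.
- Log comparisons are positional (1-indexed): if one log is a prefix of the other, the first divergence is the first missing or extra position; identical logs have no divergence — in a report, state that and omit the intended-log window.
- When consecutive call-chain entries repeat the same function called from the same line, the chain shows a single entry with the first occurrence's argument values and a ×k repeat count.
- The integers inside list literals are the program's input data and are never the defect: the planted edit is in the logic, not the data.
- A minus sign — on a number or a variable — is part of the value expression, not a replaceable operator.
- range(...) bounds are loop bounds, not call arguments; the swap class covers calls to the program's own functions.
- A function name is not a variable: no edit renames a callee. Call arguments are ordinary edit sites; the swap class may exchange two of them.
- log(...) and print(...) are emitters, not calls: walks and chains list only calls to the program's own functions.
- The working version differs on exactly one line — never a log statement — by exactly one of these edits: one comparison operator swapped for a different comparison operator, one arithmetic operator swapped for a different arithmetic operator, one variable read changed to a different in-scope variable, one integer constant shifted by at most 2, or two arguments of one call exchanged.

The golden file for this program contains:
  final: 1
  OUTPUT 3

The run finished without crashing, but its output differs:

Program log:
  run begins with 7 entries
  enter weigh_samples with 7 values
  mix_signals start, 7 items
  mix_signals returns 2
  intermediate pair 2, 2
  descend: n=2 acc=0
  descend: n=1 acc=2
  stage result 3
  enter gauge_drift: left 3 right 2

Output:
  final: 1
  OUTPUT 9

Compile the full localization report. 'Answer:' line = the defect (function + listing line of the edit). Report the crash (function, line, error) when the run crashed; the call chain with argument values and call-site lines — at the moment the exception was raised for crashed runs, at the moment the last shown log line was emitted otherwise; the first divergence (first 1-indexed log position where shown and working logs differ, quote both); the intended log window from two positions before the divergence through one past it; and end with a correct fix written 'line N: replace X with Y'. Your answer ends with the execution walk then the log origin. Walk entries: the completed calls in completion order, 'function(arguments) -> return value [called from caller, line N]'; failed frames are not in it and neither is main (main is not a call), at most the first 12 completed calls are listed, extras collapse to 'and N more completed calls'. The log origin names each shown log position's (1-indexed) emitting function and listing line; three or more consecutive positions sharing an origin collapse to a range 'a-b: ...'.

Answer: the defect is in main at line 37.
Core observation: Nothing in the log betrays the bug — only the output does.
Call chain: main -> gauge_drift(3, 2) (called at line 35).
First divergence: none; the two logs match at every position.
Execution walk:
  mix_signals([9, 4, 2, 4, 11, 3, 3]) -> 2  [called from weigh_samples, line 18]
  probe_limits(0, 3) -> 3  [called from probe_limits, line 5]
  probe_limits(1, 2) -> 3  [called from probe_limits, line 5]
  probe_limits(2, 0) -> 3  [called from weigh_samples, line 21]
  weigh_samples([9, 4, 2, 4, 11, 3, 3]) -> 3  [called from main, line 33]
  gauge_drift(3, 2) -> 1  [called from main, line 35]
Log origins:
  1: emitted by main (line 32)
  2: emitted by weigh_samples (line 17)
  3: emitted by mix_signals (line 8)
  4: emitted by mix_signals (line 13)
  5: emitted by weigh_samples (line 20)
  6: emitted by probe_limits (line 4)
  7: emitted by probe_limits (line 4)
  8: emitted by main (line 34)
  9: emitted by gauge_drift (line 24)
A correct fix: line 37: replace `base` with `low`.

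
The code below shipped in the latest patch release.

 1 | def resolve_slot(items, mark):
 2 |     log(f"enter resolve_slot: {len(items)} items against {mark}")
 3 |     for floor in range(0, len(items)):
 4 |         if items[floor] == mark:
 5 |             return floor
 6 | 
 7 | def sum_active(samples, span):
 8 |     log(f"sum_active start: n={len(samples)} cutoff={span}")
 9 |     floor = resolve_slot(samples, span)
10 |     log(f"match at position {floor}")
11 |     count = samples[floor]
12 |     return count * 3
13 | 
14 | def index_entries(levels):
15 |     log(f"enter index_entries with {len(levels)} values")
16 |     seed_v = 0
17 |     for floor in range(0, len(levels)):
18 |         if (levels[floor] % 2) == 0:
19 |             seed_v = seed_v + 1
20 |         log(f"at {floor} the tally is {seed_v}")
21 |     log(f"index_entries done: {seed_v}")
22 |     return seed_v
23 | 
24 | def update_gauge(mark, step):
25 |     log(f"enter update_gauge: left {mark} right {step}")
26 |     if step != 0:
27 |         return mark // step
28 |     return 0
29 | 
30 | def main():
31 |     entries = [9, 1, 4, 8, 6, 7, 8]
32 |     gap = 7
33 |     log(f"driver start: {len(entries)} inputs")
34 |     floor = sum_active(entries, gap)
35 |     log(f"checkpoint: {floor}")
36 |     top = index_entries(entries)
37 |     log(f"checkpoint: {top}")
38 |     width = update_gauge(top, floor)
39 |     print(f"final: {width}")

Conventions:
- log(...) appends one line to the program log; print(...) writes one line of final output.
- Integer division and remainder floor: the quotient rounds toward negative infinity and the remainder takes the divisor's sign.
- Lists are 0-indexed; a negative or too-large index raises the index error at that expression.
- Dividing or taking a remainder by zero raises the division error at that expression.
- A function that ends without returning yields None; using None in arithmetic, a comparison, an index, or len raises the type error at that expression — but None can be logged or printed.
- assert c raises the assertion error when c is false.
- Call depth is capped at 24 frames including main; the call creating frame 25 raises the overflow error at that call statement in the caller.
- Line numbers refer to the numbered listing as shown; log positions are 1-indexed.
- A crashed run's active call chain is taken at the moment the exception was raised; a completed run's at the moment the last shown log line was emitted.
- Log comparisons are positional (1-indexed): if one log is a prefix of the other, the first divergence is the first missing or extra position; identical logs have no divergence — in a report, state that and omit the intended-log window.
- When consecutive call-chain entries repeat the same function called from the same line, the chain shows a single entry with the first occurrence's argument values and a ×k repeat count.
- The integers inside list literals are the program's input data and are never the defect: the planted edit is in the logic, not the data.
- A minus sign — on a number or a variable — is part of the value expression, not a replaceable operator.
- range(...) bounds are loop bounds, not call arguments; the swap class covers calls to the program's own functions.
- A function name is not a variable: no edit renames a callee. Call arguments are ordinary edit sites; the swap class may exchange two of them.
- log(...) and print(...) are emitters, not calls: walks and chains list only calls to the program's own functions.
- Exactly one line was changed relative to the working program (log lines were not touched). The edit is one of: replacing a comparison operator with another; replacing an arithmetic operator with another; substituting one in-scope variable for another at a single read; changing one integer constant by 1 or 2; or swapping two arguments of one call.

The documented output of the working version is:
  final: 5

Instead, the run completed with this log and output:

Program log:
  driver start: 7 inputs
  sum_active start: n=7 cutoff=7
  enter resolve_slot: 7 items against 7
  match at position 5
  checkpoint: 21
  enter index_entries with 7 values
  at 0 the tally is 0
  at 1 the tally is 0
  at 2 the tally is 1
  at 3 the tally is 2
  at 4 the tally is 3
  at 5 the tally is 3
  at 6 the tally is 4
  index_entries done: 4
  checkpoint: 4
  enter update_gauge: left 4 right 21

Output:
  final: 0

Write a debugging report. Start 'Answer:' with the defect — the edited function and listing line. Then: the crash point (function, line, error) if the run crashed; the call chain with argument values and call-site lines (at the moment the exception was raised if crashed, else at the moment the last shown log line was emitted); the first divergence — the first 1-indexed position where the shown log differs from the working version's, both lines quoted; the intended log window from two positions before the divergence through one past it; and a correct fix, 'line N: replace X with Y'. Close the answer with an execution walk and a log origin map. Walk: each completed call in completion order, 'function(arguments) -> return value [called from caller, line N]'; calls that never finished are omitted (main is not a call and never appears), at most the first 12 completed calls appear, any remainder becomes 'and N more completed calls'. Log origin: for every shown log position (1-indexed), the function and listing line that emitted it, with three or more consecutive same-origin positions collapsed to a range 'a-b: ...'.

Answer: the defect is in main at line 38.
Key observation: Position 16 is the first bad log line: 'enter update_gauge: left 4 right 21' should read 'enter update_gauge: left 21 right 4'.
Call chain: main -> update_gauge(4, 21) (called at line 38).
First divergence: at position 16 the run shows 'enter update_gauge: left 4 right 21' where the working version logs 'enter update_gauge: left 21 right 4'.
Intended log window:
  14: index_entries done: 4
  15: checkpoint: 4
  16: enter update_gauge: left 21 right 4
Execution walk:
  resolve_slot([9, 1, 4, 8, 6, 7, 8], 7) -> 5  [called from sum_active, line 9]
  sum_active([9, 1, 4, 8, 6, 7, 8], 7) -> 21  [called from main, line 34]
  index_entries([9, 1, 4, 8, 6, 7, 8]) -> 4  [called from main, line 36]
  update_gauge(4, 21) -> 0  [called from main, line 38]
Log line origins:
  1 — main, line 33
  2 — sum_active, line 8
  3 — resolve_slot, line 2
  4 — sum_active, line 10
  5 — main, line 35
  6 — index_entries, line 15
  7-13 — index_entries, line 20
  14 — index_entries, line 21
  15 — main, line 37
  16 — update_gauge, line 25
A correct fix: line 38: replace `update_gauge(top, floor)` with `update_gauge(floor, top)`.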